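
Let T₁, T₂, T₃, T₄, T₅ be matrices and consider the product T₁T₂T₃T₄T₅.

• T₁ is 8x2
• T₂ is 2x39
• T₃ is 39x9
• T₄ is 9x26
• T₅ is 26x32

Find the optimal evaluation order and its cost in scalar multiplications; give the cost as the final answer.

3346

Adjacent pairs: T₁T₂ = 8·2·39 = 624; T₂T₃ = 2·39·9 = 702; T₃T₄ = 39·9·26 = 9126; T₄T₅ = 9·26·32 = 7488.
Length 3: T₁..T₃: k=1: 0+702+8·2·9=846; k=2: 624+0+8·39·9=3432 → min 846 | T₂..T₄: k=2: 0+9126+2·39·26=11154; k=3: 702+0+2·9·26=1170 → min 1170 | T₃..T₅: k=3: 0+7488+39·9·32=18720; k=4: 9126+0+39·26·32=41574 → min 18720.
Length 4: T₁..T₄: k=1: 0+1170+8·2·26=1586; k=2: 624+9126+8·39·26=17862; k=3: 846+0+8·9·26=2718 → min 1586 | T₂..T₅: k=2: 0+18720+2·39·32=21216; k=3: 702+7488+2·9·32=8766; k=4: 1170+0+2·26·32=2834 → min 2834.
Length 5: T₁..T₅: k=1: 0+2834+8·2·32=3346; k=2: 624+18720+8·39·32=29328; k=3: 846+7488+8·9·32=10638; k=4: 1586+0+8·26·32=8242 → min 3346.
Optimal parenthesization: (T₁(((T₂T₃)T₄)T₅)) with cost 3346.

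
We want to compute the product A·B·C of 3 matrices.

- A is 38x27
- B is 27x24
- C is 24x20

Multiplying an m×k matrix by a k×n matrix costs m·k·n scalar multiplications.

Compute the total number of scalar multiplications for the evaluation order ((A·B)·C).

42864

(A·B): 38×27 by 27×24 → 38×24, cost 38·27·24 = 24624
((A·B)·C): 38×24 by 24×20 → 38×20, cost 38·24·20 = 18240; cumulative 42864
Total: 42864 scalar multiplications.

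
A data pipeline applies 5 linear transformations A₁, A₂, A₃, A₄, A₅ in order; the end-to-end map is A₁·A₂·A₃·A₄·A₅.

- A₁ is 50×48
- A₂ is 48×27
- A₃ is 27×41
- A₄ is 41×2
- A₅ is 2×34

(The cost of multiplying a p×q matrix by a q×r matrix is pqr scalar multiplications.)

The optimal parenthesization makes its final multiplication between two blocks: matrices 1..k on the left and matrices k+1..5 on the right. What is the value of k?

Adjacent pairs: A₁A₂ = 50·48·27 = 64800; A₂A₃ = 48·27·41 = 53136; A₃A₄ = 27·41·2 = 2214; A₄A₅ = 41·2·34 = 2788.
Length 3: A₁..A₃: k=1: 0+53136+50·48·41=151536; k=2: 64800+0+50·27·41=120150 → min 120150 | A₂..A₄: k=2: 0+2214+48·27·2=4806; k=3: 53136+0+48·41·2=57072 → min 4806 | A₃..A₅: k=3: 0+2788+27·41·34=40426; k=4: 2214+0+27·2·34=4050 → min 4050.
Length 4: A₁..A₄: k=1: 0+4806+50·48·2=9606; k=2: 64800+2214+50·27·2=69714; k=3: 120150+0+50·41·2=124250 → min 9606 | A₂..A₅: k=2: 0+4050+48·27·34=48114; k=3: 53136+2788+48·41·34=122836; k=4: 4806+0+48·2·34=8070 → min 8070.
Top-level splits: k=1: (A₁..A₁)·(A₂..A₅) → 0+8070+50·48·34 = 89670; k=2: (A₁..A₂)·(A₃..A₅) → 64800+4050+50·27·34 = 114750; k=3: (A₁..A₃)·(A₄..A₅) → 120150+2788+50·41·34 = 192638; k=4: (A₁..A₄)·(A₅..A₅) → 9606+0+50·2·34 = 13006.
Best split is after A₄, i.e. k = 4.

4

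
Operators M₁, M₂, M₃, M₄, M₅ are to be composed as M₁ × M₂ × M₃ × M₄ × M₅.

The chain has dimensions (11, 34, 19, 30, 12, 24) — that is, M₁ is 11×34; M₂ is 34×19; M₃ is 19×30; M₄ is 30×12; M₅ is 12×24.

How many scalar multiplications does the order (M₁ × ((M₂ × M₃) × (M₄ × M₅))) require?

(M₂ × M₃): 34×19 by 19×30 → 34×30, cost 34·19·30 = 19380
(M₄ × M₅): 30×12 by 12×24 → 30×24, cost 30·12·24 = 8640
((M₂ × M₃) × (M₄ × M₅)): 34×30 by 30×24 → 34×24, cost 34·30·24 = 24480; cumulative 52500
(M₁ × ((M₂ × M₃) × (M₄ × M₅))): 11×34 by 34×24 → 11×24, cost 11·34·24 = 8976; cumulative 61476
Total: 61476 scalar multiplications.

61476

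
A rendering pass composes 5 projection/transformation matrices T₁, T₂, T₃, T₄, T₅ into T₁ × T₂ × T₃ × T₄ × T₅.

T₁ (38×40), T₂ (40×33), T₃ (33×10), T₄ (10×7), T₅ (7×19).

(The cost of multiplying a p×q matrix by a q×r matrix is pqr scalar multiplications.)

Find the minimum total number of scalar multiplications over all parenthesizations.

27244

Adjacent pairs: T₁T₂ = 38·40·33 = 50160; T₂T₃ = 40·33·10 = 13200; T₃T₄ = 33·10·7 = 2310; T₄T₅ = 10·7·19 = 1330.
Length 3: T₁..T₃: k=1: 0+13200+38·40·10=28400; k=2: 50160+0+38·33·10=62700 → min 28400 | T₂..T₄: k=2: 0+2310+40·33·7=11550; k=3: 13200+0+40·10·7=16000 → min 11550 | T₃..T₅: k=3: 0+1330+33·10·19=7600; k=4: 2310+0+33·7·19=6699 → min 6699.
Length 4: T₁..T₄: k=1: 0+11550+38·40·7=22190; k=2: 50160+2310+38·33·7=61248; k=3: 28400+0+38·10·7=31060 → min 22190 | T₂..T₅: k=2: 0+6699+40·33·19=31779; k=3: 13200+1330+40·10·19=22130; k=4: 11550+0+40·7·19=16870 → min 16870.
Length 5: T₁..T₅: k=1: 0+16870+38·40·19=45750; k=2: 50160+6699+38·33·19=80685; k=3: 28400+1330+38·10·19=36950; k=4: 22190+0+38·7·19=27244 → min 27244.
Optimal order: ((T₁ × (T₂ × (T₃ × T₄))) × T₅) with cost 27244.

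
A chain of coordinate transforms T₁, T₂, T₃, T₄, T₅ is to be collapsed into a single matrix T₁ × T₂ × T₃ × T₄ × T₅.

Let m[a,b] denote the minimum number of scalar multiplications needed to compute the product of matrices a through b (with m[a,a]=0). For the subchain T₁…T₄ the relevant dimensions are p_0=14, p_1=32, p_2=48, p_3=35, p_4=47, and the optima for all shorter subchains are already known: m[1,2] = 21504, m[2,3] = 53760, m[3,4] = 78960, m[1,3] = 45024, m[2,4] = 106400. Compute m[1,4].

68054

m[1,4] = min over k∈[1,3] of m[1,k]+m[k+1,4]+p_{0}·p_k·p_{4}.
k=1: 0 + 106400 + 14·32·47 = 127456; k=2: 21504 + 78960 + 14·48·47 = 132048; k=3: 45024 + 0 + 14·35·47 = 68054.
Minimum: 68054 at k=3.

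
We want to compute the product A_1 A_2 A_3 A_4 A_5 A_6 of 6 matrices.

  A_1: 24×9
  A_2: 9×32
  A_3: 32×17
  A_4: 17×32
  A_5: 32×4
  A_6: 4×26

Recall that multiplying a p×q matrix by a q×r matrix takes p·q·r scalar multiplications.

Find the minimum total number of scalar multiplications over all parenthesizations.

Adjacent pairs: A_1A_2 = 24·9·32 = 6912; A_2A_3 = 9·32·17 = 4896; A_3A_4 = 32·17·32 = 17408; A_4A_5 = 17·32·4 = 2176; A_5A_6 = 32·4·26 = 3328.
Length 3: A_1..A_3: k=1: 0+4896+24·9·17=8568; k=2: 6912+0+24·32·17=19968 → min 8568 | A_2..A_4: k=2: 0+17408+9·32·32=26624; k=3: 4896+0+9·17·32=9792 → min 9792 | A_3..A_5: k=3: 0+2176+32·17·4=4352; k=4: 17408+0+32·32·4=21504 → min 4352 | A_4..A_6: k=4: 0+3328+17·32·26=17472; k=5: 2176+0+17·4·26=3944 → min 3944.
Length 4: A_1..A_4: k=1: 0+9792+24·9·32=16704; k=2: 6912+17408+24·32·32=48896; k=3: 8568+0+24·17·32=21624 → min 16704 | A_2..A_5: k=2: 0+4352+9·32·4=5504; k=3: 4896+2176+9·17·4=7684; k=4: 9792+0+9·32·4=10944 → min 5504 | A_3..A_6: k=3: 0+3944+32·17·26=18088; k=4: 17408+3328+32·32·26=47360; k=5: 4352+0+32·4·26=7680 → min 7680.
Length 5: A_1..A_5: k=1: 0+5504+24·9·4=6368; k=2: 6912+4352+24·32·4=14336; k=3: 8568+2176+24·17·4=12376; k=4: 16704+0+24·32·4=19776 → min 6368 | A_2..A_6: k=2: 0+7680+9·32·26=15168; k=3: 4896+3944+9·17·26=12818; k=4: 9792+3328+9·32·26=20608; k=5: 5504+0+9·4·26=6440 → min 6440.
Length 6: A_1..A_6: k=1: 0+6440+24·9·26=12056; k=2: 6912+7680+24·32·26=34560; k=3: 8568+3944+24·17·26=23120; k=4: 16704+3328+24·32·26=40000; k=5: 6368+0+24·4·26=8864 → min 8864.
Optimal order: ((A_1 (A_2 (A_3 (A_4 A_5)))) A_6) with cost 8864.

8864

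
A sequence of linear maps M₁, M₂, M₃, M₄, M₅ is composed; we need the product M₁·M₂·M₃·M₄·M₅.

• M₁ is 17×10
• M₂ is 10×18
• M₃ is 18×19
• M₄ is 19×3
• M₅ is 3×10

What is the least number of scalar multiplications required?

2586

Adjacent pairs: M₁M₂ = 17·10·18 = 3060; M₂M₃ = 10·18·19 = 3420; M₃M₄ = 18·19·3 = 1026; M₄M₅ = 19·3·10 = 570.
Length 3: M₁..M₃: k=1: 0+3420+17·10·19=6650; k=2: 3060+0+17·18·19=8874 → min 6650 | M₂..M₄: k=2: 0+1026+10·18·3=1566; k=3: 3420+0+10·19·3=3990 → min 1566 | M₃..M₅: k=3: 0+570+18·19·10=3990; k=4: 1026+0+18·3·10=1566 → min 1566.
Length 4: M₁..M₄: k=1: 0+1566+17·10·3=2076; k=2: 3060+1026+17·18·3=5004; k=3: 6650+0+17·19·3=7619 → min 2076 | M₂..M₅: k=2: 0+1566+10·18·10=3366; k=3: 3420+570+10·19·10=5890; k=4: 1566+0+10·3·10=1866 → min 1866.
Length 5: M₁..M₅: k=1: 0+1866+17·10·10=3566; k=2: 3060+1566+17·18·10=7686; k=3: 6650+570+17·19·10=10450; k=4: 2076+0+17·3·10=2586 → min 2586.
Optimal order: ((M₁·(M₂·(M₃·M₄)))·M₅) with cost 2586.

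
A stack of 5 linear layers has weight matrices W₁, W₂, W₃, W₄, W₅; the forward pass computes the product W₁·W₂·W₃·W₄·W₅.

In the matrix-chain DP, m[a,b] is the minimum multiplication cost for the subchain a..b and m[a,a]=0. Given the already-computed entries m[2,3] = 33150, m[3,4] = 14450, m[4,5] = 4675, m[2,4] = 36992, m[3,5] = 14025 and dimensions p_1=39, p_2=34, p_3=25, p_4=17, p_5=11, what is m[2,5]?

m[2,5] = min over k∈[2,4] of m[2,k]+m[k+1,5]+p_{1}·p_k·p_{5}.
k=2: 0 + 14025 + 39·34·11 = 28611; k=3: 33150 + 4675 + 39·25·11 = 48550; k=4: 36992 + 0 + 39·17·11 = 44285.
Minimum: 28611 at k=2.

28611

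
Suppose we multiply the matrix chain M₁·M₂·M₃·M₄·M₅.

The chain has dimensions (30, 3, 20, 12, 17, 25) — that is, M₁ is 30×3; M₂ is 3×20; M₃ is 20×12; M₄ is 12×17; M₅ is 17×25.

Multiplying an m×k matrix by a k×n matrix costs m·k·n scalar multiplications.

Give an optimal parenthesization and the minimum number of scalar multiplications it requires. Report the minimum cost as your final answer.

4857

Adjacent pairs: M₁M₂ = 30·3·20 = 1800; M₂M₃ = 3·20·12 = 720; M₃M₄ = 20·12·17 = 4080; M₄M₅ = 12·17·25 = 5100.
Length 3: M₁..M₃: k=1: 0+720+30·3·12=1800; k=2: 1800+0+30·20·12=9000 → min 1800 | M₂..M₄: k=2: 0+4080+3·20·17=5100; k=3: 720+0+3·12·17=1332 → min 1332 | M₃..M₅: k=3: 0+5100+20·12·25=11100; k=4: 4080+0+20·17·25=12580 → min 11100.
Length 4: M₁..M₄: k=1: 0+1332+30·3·17=2862; k=2: 1800+4080+30·20·17=16080; k=3: 1800+0+30·12·17=7920 → min 2862 | M₂..M₅: k=2: 0+11100+3·20·25=12600; k=3: 720+5100+3·12·25=6720; k=4: 1332+0+3·17·25=2607 → min 2607.
Length 5: M₁..M₅: k=1: 0+2607+30·3·25=4857; k=2: 1800+11100+30·20·25=27900; k=3: 1800+5100+30·12·25=15900; k=4: 2862+0+30·17·25=15612 → min 4857.
Optimal parenthesization: (M₁·(((M₂·M₃)·M₄)·M₅)) with cost 4857.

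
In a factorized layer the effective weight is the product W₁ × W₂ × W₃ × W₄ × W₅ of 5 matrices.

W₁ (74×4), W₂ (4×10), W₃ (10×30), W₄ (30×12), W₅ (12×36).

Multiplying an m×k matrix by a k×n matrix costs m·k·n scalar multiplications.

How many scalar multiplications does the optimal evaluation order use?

15024

Adjacent pairs: W₁W₂ = 74·4·10 = 2960; W₂W₃ = 4·10·30 = 1200; W₃W₄ = 10·30·12 = 3600; W₄W₅ = 30·12·36 = 12960.
Length 3: W₁..W₃: k=1: 0+1200+74·4·30=10080; k=2: 2960+0+74·10·30=25160 → min 10080 | W₂..W₄: k=2: 0+3600+4·10·12=4080; k=3: 1200+0+4·30·12=2640 → min 2640 | W₃..W₅: k=3: 0+12960+10·30·36=23760; k=4: 3600+0+10·12·36=7920 → min 7920.
Length 4: W₁..W₄: k=1: 0+2640+74·4·12=6192; k=2: 2960+3600+74·10·12=15440; k=3: 10080+0+74·30·12=36720 → min 6192 | W₂..W₅: k=2: 0+7920+4·10·36=9360; k=3: 1200+12960+4·30·36=18480; k=4: 2640+0+4·12·36=4368 → min 4368.
Length 5: W₁..W₅: k=1: 0+4368+74·4·36=15024; k=2: 2960+7920+74·10·36=37520; k=3: 10080+12960+74·30·36=102960; k=4: 6192+0+74·12·36=38160 → min 15024.
Optimal order: (W₁ × (((W₂ × W₃) × W₄) × W₅)) with cost 15024.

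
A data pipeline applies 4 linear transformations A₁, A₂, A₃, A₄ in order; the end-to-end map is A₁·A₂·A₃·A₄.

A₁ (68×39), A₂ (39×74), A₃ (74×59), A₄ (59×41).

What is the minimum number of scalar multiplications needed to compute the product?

Adjacent pairs: A₁A₂ = 68·39·74 = 196248; A₂A₃ = 39·74·59 = 170274; A₃A₄ = 74·59·41 = 179006.
Length 3: A₁..A₃: k=1: 0+170274+68·39·59=326742; k=2: 196248+0+68·74·59=493136 → min 326742 | A₂..A₄: k=2: 0+179006+39·74·41=297332; k=3: 170274+0+39·59·41=264615 → min 264615.
Length 4: A₁..A₄: k=1: 0+264615+68·39·41=373347; k=2: 196248+179006+68·74·41=581566; k=3: 326742+0+68·59·41=491234 → min 373347.
Optimal order: (A₁·((A₂·A₃)·A₄)) with cost 373347.

373347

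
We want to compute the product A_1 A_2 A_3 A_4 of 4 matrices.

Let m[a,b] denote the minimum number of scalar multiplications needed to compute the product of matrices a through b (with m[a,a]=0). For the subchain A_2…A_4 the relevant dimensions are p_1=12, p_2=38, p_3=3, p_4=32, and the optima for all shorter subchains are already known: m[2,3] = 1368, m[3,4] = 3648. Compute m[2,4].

m[2,4] = min over k∈[2,3] of m[2,k]+m[k+1,4]+p_{1}·p_k·p_{4}.
k=2: 0 + 3648 + 12·38·32 = 18240; k=3: 1368 + 0 + 12·3·32 = 2520.
Minimum: 2520 at k=3.

2520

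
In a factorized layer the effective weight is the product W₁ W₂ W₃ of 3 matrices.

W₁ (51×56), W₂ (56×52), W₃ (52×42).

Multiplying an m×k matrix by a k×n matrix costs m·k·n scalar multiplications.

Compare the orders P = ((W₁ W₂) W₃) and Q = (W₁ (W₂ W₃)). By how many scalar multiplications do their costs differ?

17640

Order P = ((W₁ W₂) W₃): (W₁ W₂): 51×56 by 56×52 → 51×52, cost 51·56·52 = 148512; ((W₁ W₂) W₃): 51×52 by 52×42 → 51×42, cost 51·52·42 = 111384; cumulative 259896. Total 259896.
Order Q = (W₁ (W₂ W₃)): (W₂ W₃): 56×52 by 52×42 → 56×42, cost 56·52·42 = 122304; (W₁ (W₂ W₃)): 51×56 by 56×42 → 51×42, cost 51·56·42 = 119952; cumulative 242256. Total 242256.
Difference: |259896 − 242256| = 17640.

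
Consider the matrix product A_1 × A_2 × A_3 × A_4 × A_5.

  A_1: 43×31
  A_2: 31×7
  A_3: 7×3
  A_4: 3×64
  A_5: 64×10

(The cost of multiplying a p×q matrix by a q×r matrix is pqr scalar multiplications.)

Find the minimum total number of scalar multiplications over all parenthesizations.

7860

Adjacent pairs: A_1A_2 = 43·31·7 = 9331; A_2A_3 = 31·7·3 = 651; A_3A_4 = 7·3·64 = 1344; A_4A_5 = 3·64·10 = 1920.
Length 3: A_1..A_3: k=1: 0+651+43·31·3=4650; k=2: 9331+0+43·7·3=10234 → min 4650 | A_2..A_4: k=2: 0+1344+31·7·64=15232; k=3: 651+0+31·3·64=6603 → min 6603 | A_3..A_5: k=3: 0+1920+7·3·10=2130; k=4: 1344+0+7·64·10=5824 → min 2130.
Length 4: A_1..A_4: k=1: 0+6603+43·31·64=91915; k=2: 9331+1344+43·7·64=29939; k=3: 4650+0+43·3·64=12906 → min 12906 | A_2..A_5: k=2: 0+2130+31·7·10=4300; k=3: 651+1920+31·3·10=3501; k=4: 6603+0+31·64·10=26443 → min 3501.
Length 5: A_1..A_5: k=1: 0+3501+43·31·10=16831; k=2: 9331+2130+43·7·10=14471; k=3: 4650+1920+43·3·10=7860; k=4: 12906+0+43·64·10=40426 → min 7860.
Optimal order: ((A_1 × (A_2 × A_3)) × (A_4 × A_5)) with cost 7860.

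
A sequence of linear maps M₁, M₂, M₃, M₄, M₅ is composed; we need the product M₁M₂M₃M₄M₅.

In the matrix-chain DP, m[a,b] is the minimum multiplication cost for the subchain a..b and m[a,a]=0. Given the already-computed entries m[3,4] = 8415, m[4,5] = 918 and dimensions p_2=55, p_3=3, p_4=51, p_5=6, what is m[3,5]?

m[3,5] = min over k∈[3,4] of m[3,k]+m[k+1,5]+p_{2}·p_k·p_{5}.
k=3: 0 + 918 + 55·3·6 = 1908; k=4: 8415 + 0 + 55·51·6 = 25245.
Minimum: 1908 at k=3.

1908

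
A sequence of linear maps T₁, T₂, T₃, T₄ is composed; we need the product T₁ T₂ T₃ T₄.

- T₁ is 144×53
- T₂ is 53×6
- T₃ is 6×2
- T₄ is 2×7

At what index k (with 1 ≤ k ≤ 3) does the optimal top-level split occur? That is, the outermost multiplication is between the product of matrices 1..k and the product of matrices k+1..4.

3

Adjacent pairs: T₁T₂ = 144·53·6 = 45792; T₂T₃ = 53·6·2 = 636; T₃T₄ = 6·2·7 = 84.
Length 3: T₁..T₃: k=1: 0+636+144·53·2=15900; k=2: 45792+0+144·6·2=47520 → min 15900 | T₂..T₄: k=2: 0+84+53·6·7=2310; k=3: 636+0+53·2·7=1378 → min 1378.
Top-level splits: k=1: (T₁..T₁)·(T₂..T₄) → 0+1378+144·53·7 = 54802; k=2: (T₁..T₂)·(T₃..T₄) → 45792+84+144·6·7 = 51924; k=3: (T₁..T₃)·(T₄..T₄) → 15900+0+144·2·7 = 17916.
Best split is after T₃, i.e. k = 3.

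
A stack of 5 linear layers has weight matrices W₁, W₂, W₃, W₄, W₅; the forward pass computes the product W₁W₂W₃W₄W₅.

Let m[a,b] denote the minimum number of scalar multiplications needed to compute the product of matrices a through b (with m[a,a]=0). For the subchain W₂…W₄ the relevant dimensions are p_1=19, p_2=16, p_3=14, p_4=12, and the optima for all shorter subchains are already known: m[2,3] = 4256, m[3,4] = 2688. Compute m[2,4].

m[2,4] = min over k∈[2,3] of m[2,k]+m[k+1,4]+p_{1}·p_k·p_{4}.
k=2: 0 + 2688 + 19·16·12 = 6336; k=3: 4256 + 0 + 19·14·12 = 7448.
Minimum: 6336 at k=2.

6336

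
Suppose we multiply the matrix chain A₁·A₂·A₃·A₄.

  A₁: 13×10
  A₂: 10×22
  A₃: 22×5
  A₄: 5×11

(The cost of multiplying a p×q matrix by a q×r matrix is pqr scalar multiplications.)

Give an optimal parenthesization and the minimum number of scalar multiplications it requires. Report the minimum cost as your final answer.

Adjacent pairs: A₁A₂ = 13·10·22 = 2860; A₂A₃ = 10·22·5 = 1100; A₃A₄ = 22·5·11 = 1210.
Length 3: A₁..A₃: k=1: 0+1100+13·10·5=1750; k=2: 2860+0+13·22·5=4290 → min 1750 | A₂..A₄: k=2: 0+1210+10·22·11=3630; k=3: 1100+0+10·5·11=1650 → min 1650.
Length 4: A₁..A₄: k=1: 0+1650+13·10·11=3080; k=2: 2860+1210+13·22·11=7216; k=3: 1750+0+13·5·11=2465 → min 2465.
Optimal parenthesization: ((A₁·(A₂·A₃))·A₄) with cost 2465.

2465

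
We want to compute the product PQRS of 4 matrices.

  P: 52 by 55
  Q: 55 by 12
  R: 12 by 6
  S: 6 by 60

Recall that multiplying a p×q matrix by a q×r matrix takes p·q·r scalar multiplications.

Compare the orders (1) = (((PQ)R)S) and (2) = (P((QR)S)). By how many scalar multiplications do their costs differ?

138576

Order (1) = (((PQ)R)S): (PQ): 52×55 by 55×12 → 52×12, cost 52·55·12 = 34320; ((PQ)R): 52×12 by 12×6 → 52×6, cost 52·12·6 = 3744; cumulative 38064; (((PQ)R)S): 52×6 by 6×60 → 52×60, cost 52·6·60 = 18720; cumulative 56784. Total 56784.
Order (2) = (P((QR)S)): (QR): 55×12 by 12×6 → 55×6, cost 55·12·6 = 3960; ((QR)S): 55×6 by 6×60 → 55×60, cost 55·6·60 = 19800; cumulative 23760; (P((QR)S)): 52×55 by 55×60 → 52×60, cost 52·55·60 = 171600; cumulative 195360. Total 195360.
Difference: |56784 − 195360| = 138576.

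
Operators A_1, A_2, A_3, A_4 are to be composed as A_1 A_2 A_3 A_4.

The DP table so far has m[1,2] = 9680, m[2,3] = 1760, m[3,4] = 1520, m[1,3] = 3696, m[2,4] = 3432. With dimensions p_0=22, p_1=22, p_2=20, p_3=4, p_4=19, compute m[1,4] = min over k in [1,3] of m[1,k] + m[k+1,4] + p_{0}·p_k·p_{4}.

m[1,4] = min over k∈[1,3] of m[1,k]+m[k+1,4]+p_{0}·p_k·p_{4}.
k=1: 0 + 3432 + 22·22·19 = 12628; k=2: 9680 + 1520 + 22·20·19 = 19560; k=3: 3696 + 0 + 22·4·19 = 5368.
Minimum: 5368 at k=3.

5368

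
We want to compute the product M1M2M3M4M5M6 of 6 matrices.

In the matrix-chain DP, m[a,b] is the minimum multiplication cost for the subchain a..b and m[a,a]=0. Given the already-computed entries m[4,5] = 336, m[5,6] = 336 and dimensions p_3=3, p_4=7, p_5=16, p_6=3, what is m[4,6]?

m[4,6] = min over k∈[4,5] of m[4,k]+m[k+1,6]+p_{3}·p_k·p_{6}.
k=4: 0 + 336 + 3·7·3 = 399; k=5: 336 + 0 + 3·16·3 = 480.
Minimum: 399 at k=4.

399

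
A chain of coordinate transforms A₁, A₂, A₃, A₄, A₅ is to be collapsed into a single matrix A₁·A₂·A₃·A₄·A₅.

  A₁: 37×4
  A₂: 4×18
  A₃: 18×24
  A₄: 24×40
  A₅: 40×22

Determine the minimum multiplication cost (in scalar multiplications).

Adjacent pairs: A₁A₂ = 37·4·18 = 2664; A₂A₃ = 4·18·24 = 1728; A₃A₄ = 18·24·40 = 17280; A₄A₅ = 24·40·22 = 21120.
Length 3: A₁..A₃: k=1: 0+1728+37·4·24=5280; k=2: 2664+0+37·18·24=18648 → min 5280 | A₂..A₄: k=2: 0+17280+4·18·40=20160; k=3: 1728+0+4·24·40=5568 → min 5568 | A₃..A₅: k=3: 0+21120+18·24·22=30624; k=4: 17280+0+18·40·22=33120 → min 30624.
Length 4: A₁..A₄: k=1: 0+5568+37·4·40=11488; k=2: 2664+17280+37·18·40=46584; k=3: 5280+0+37·24·40=40800 → min 11488 | A₂..A₅: k=2: 0+30624+4·18·22=32208; k=3: 1728+21120+4·24·22=24960; k=4: 5568+0+4·40·22=9088 → min 9088.
Length 5: A₁..A₅: k=1: 0+9088+37·4·22=12344; k=2: 2664+30624+37·18·22=47940; k=3: 5280+21120+37·24·22=45936; k=4: 11488+0+37·40·22=44048 → min 12344.
Optimal order: (A₁·(((A₂·A₃)·A₄)·A₅)) with cost 12344.

12344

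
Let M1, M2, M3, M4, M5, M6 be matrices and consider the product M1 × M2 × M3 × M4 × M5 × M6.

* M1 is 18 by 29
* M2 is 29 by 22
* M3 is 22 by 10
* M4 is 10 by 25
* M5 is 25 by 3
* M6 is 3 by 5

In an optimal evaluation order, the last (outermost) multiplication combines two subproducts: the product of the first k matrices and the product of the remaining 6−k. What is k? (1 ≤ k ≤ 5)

Adjacent pairs: M1M2 = 18·29·22 = 11484; M2M3 = 29·22·10 = 6380; M3M4 = 22·10·25 = 5500; M4M5 = 10·25·3 = 750; M5M6 = 25·3·5 = 375.
Length 3: M1..M3: k=1: 0+6380+18·29·10=11600; k=2: 11484+0+18·22·10=15444 → min 11600 | M2..M4: k=2: 0+5500+29·22·25=21450; k=3: 6380+0+29·10·25=13630 → min 13630 | M3..M5: k=3: 0+750+22·10·3=1410; k=4: 5500+0+22·25·3=7150 → min 1410 | M4..M6: k=4: 0+375+10·25·5=1625; k=5: 750+0+10·3·5=900 → min 900.
Length 4: M1..M4: k=1: 0+13630+18·29·25=26680; k=2: 11484+5500+18·22·25=26884; k=3: 11600+0+18·10·25=16100 → min 16100 | M2..M5: k=2: 0+1410+29·22·3=3324; k=3: 6380+750+29·10·3=8000; k=4: 13630+0+29·25·3=15805 → min 3324 | M3..M6: k=3: 0+900+22·10·5=2000; k=4: 5500+375+22·25·5=8625; k=5: 1410+0+22·3·5=1740 → min 1740.
Length 5: M1..M5: k=1: 0+3324+18·29·3=4890; k=2: 11484+1410+18·22·3=14082; k=3: 11600+750+18·10·3=12890; k=4: 16100+0+18·25·3=17450 → min 4890 | M2..M6: k=2: 0+1740+29·22·5=4930; k=3: 6380+900+29·10·5=8730; k=4: 13630+375+29·25·5=17630; k=5: 3324+0+29·3·5=3759 → min 3759.
Top-level splits: k=1: (M1..M1)·(M2..M6) → 0+3759+18·29·5 = 6369; k=2: (M1..M2)·(M3..M6) → 11484+1740+18·22·5 = 15204; k=3: (M1..M3)·(M4..M6) → 11600+900+18·10·5 = 13400; k=4: (M1..M4)·(M5..M6) → 16100+375+18·25·5 = 18725; k=5: (M1..M5)·(M6..M6) → 4890+0+18·3·5 = 5160.
Best split is after M5, i.e. k = 5.

5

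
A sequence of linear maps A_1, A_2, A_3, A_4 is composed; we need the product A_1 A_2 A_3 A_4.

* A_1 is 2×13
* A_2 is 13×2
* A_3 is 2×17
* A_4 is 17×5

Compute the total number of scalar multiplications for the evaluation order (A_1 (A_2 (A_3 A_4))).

(A_3 A_4): 2×17 by 17×5 → 2×5, cost 2·17·5 = 170
(A_2 (A_3 A_4)): 13×2 by 2×5 → 13×5, cost 13·2·5 = 130; cumulative 300
(A_1 (A_2 (A_3 A_4))): 2×13 by 13×5 → 2×5, cost 2·13·5 = 130; cumulative 430
Total: 430 scalar multiplications.

430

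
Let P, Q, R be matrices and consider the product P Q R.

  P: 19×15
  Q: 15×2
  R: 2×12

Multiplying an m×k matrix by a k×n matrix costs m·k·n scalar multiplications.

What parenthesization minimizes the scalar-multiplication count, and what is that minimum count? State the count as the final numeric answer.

1026

(P (Q R)): cost 3780.
((P Q) R): cost 1026.
Optimal: ((P Q) R) with cost 1026.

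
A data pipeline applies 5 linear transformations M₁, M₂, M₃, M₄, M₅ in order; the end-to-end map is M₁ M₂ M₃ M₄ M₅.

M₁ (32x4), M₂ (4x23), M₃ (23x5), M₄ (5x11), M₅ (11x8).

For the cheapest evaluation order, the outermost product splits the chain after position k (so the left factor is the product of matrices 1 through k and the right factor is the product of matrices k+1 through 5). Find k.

Adjacent pairs: M₁M₂ = 32·4·23 = 2944; M₂M₃ = 4·23·5 = 460; M₃M₄ = 23·5·11 = 1265; M₄M₅ = 5·11·8 = 440.
Length 3: M₁..M₃: k=1: 0+460+32·4·5=1100; k=2: 2944+0+32·23·5=6624 → min 1100 | M₂..M₄: k=2: 0+1265+4·23·11=2277; k=3: 460+0+4·5·11=680 → min 680 | M₃..M₅: k=3: 0+440+23·5·8=1360; k=4: 1265+0+23·11·8=3289 → min 1360.
Length 4: M₁..M₄: k=1: 0+680+32·4·11=2088; k=2: 2944+1265+32·23·11=12305; k=3: 1100+0+32·5·11=2860 → min 2088 | M₂..M₅: k=2: 0+1360+4·23·8=2096; k=3: 460+440+4·5·8=1060; k=4: 680+0+4·11·8=1032 → min 1032.
Top-level splits: k=1: (M₁..M₁)·(M₂..M₅) → 0+1032+32·4·8 = 2056; k=2: (M₁..M₂)·(M₃..M₅) → 2944+1360+32·23·8 = 10192; k=3: (M₁..M₃)·(M₄..M₅) → 1100+440+32·5·8 = 2820; k=4: (M₁..M₄)·(M₅..M₅) → 2088+0+32·11·8 = 4904.
Best split is after M₁, i.e. k = 1.

1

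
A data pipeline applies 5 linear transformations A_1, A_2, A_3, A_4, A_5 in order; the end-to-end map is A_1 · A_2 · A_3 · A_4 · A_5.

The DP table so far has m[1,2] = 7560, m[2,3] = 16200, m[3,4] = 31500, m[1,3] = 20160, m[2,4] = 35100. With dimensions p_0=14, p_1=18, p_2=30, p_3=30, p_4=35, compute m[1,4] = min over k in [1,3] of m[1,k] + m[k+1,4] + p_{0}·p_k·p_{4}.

34860

m[1,4] = min over k∈[1,3] of m[1,k]+m[k+1,4]+p_{0}·p_k·p_{4}.
k=1: 0 + 35100 + 14·18·35 = 43920; k=2: 7560 + 31500 + 14·30·35 = 53760; k=3: 20160 + 0 + 14·30·35 = 34860.
Minimum: 34860 at k=3.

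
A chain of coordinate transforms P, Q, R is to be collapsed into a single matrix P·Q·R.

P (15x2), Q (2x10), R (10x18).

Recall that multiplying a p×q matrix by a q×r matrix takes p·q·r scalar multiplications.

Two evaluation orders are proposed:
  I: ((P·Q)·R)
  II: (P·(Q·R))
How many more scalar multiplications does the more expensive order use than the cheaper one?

2100

Order I = ((P·Q)·R): (P·Q): 15×2 by 2×10 → 15×10, cost 15·2·10 = 300; ((P·Q)·R): 15×10 by 10×18 → 15×18, cost 15·10·18 = 2700; cumulative 3000. Total 3000.
Order II = (P·(Q·R)): (Q·R): 2×10 by 10×18 → 2×18, cost 2·10·18 = 360; (P·(Q·R)): 15×2 by 2×18 → 15×18, cost 15·2·18 = 540; cumulative 900. Total 900.
Difference: |3000 − 900| = 2100.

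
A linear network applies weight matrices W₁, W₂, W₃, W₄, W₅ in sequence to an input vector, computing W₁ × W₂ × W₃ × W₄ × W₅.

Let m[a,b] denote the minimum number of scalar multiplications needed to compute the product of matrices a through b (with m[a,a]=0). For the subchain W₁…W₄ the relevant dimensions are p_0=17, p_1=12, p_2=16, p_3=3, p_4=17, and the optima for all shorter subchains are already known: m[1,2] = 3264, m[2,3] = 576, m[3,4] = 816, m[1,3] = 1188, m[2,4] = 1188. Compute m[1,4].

m[1,4] = min over k∈[1,3] of m[1,k]+m[k+1,4]+p_{0}·p_k·p_{4}.
k=1: 0 + 1188 + 17·12·17 = 4656; k=2: 3264 + 816 + 17·16·17 = 8704; k=3: 1188 + 0 + 17·3·17 = 2055.
Minimum: 2055 at k=3.

2055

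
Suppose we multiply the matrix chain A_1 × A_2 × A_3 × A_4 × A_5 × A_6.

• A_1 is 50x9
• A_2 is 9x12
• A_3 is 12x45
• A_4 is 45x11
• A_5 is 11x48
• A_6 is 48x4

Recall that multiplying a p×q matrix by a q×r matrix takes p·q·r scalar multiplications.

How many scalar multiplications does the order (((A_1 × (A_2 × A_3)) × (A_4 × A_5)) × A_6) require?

166470

(A_2 × A_3): 9×12 by 12×45 → 9×45, cost 9·12·45 = 4860
(A_1 × (A_2 × A_3)): 50×9 by 9×45 → 50×45, cost 50·9·45 = 20250; cumulative 25110
(A_4 × A_5): 45×11 by 11×48 → 45×48, cost 45·11·48 = 23760
((A_1 × (A_2 × A_3)) × (A_4 × A_5)): 50×45 by 45×48 → 50×48, cost 50·45·48 = 108000; cumulative 156870
(((A_1 × (A_2 × A_3)) × (A_4 × A_5)) × A_6): 50×48 by 48×4 → 50×4, cost 50·48·4 = 9600; cumulative 166470
Total: 166470 scalar multiplications.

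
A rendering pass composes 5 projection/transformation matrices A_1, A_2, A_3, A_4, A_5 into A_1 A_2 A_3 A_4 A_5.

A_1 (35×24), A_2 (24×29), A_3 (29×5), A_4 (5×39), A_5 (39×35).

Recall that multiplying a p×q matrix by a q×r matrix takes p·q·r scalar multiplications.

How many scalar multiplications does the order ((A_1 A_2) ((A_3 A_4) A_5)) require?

(A_1 A_2): 35×24 by 24×29 → 35×29, cost 35·24·29 = 24360
(A_3 A_4): 29×5 by 5×39 → 29×39, cost 29·5·39 = 5655
((A_3 A_4) A_5): 29×39 by 39×35 → 29×35, cost 29·39·35 = 39585; cumulative 45240
((A_1 A_2) ((A_3 A_4) A_5)): 35×29 by 29×35 → 35×35, cost 35·29·35 = 35525; cumulative 105125
Total: 105125 scalar multiplications.

105125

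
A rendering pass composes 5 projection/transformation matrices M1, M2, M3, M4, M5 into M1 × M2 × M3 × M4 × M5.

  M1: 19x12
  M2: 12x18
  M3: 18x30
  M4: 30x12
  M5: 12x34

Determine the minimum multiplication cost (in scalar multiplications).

Adjacent pairs: M1M2 = 19·12·18 = 4104; M2M3 = 12·18·30 = 6480; M3M4 = 18·30·12 = 6480; M4M5 = 30·12·34 = 12240.
Length 3: M1..M3: k=1: 0+6480+19·12·30=13320; k=2: 4104+0+19·18·30=14364 → min 13320 | M2..M4: k=2: 0+6480+12·18·12=9072; k=3: 6480+0+12·30·12=10800 → min 9072 | M3..M5: k=3: 0+12240+18·30·34=30600; k=4: 6480+0+18·12·34=13824 → min 13824.
Length 4: M1..M4: k=1: 0+9072+19·12·12=11808; k=2: 4104+6480+19·18·12=14688; k=3: 13320+0+19·30·12=20160 → min 11808 | M2..M5: k=2: 0+13824+12·18·34=21168; k=3: 6480+12240+12·30·34=30960; k=4: 9072+0+12·12·34=13968 → min 13968.
Length 5: M1..M5: k=1: 0+13968+19·12·34=21720; k=2: 4104+13824+19·18·34=29556; k=3: 13320+12240+19·30·34=44940; k=4: 11808+0+19·12·34=19560 → min 19560.
Optimal order: ((M1 × (M2 × (M3 × M4))) × M5) with cost 19560.

19560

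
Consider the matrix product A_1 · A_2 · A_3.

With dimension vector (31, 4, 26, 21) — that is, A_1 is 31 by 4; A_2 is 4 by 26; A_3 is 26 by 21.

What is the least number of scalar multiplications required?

4788

Order (A_1 · (A_2 · A_3)): (A_2 · A_3): 4×26 by 26×21 → 4×21, cost 4·26·21 = 2184; (A_1 · (A_2 · A_3)): 31×4 by 4×21 → 31×21, cost 31·4·21 = 2604; cumulative 4788. Total 4788.
Order ((A_1 · A_2) · A_3): (A_1 · A_2): 31×4 by 4×26 → 31×26, cost 31·4·26 = 3224; ((A_1 · A_2) · A_3): 31×26 by 26×21 → 31×21, cost 31·26·21 = 16926; cumulative 20150. Total 20150.
Minimum: 4788.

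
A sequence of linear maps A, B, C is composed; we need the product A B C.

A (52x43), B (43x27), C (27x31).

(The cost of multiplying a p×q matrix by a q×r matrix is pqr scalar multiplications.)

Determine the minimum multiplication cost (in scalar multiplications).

Order (A (B C)): (B C): 43×27 by 27×31 → 43×31, cost 43·27·31 = 35991; (A (B C)): 52×43 by 43×31 → 52×31, cost 52·43·31 = 69316; cumulative 105307. Total 105307.
Order ((A B) C): (A B): 52×43 by 43×27 → 52×27, cost 52·43·27 = 60372; ((A B) C): 52×27 by 27×31 → 52×31, cost 52·27·31 = 43524; cumulative 103896. Total 103896.
Minimum: 103896.

103896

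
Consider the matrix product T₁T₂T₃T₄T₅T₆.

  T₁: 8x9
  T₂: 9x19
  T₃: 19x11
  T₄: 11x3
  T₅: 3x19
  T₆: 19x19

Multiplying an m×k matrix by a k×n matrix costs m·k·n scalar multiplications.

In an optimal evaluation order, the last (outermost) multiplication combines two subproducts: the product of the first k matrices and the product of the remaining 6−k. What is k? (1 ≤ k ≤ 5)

Adjacent pairs: T₁T₂ = 8·9·19 = 1368; T₂T₃ = 9·19·11 = 1881; T₃T₄ = 19·11·3 = 627; T₄T₅ = 11·3·19 = 627; T₅T₆ = 3·19·19 = 1083.
Length 3: T₁..T₃: k=1: 0+1881+8·9·11=2673; k=2: 1368+0+8·19·11=3040 → min 2673 | T₂..T₄: k=2: 0+627+9·19·3=1140; k=3: 1881+0+9·11·3=2178 → min 1140 | T₃..T₅: k=3: 0+627+19·11·19=4598; k=4: 627+0+19·3·19=1710 → min 1710 | T₄..T₆: k=4: 0+1083+11·3·19=1710; k=5: 627+0+11·19·19=4598 → min 1710.
Length 4: T₁..T₄: k=1: 0+1140+8·9·3=1356; k=2: 1368+627+8·19·3=2451; k=3: 2673+0+8·11·3=2937 → min 1356 | T₂..T₅: k=2: 0+1710+9·19·19=4959; k=3: 1881+627+9·11·19=4389; k=4: 1140+0+9·3·19=1653 → min 1653 | T₃..T₆: k=3: 0+1710+19·11·19=5681; k=4: 627+1083+19·3·19=2793; k=5: 1710+0+19·19·19=8569 → min 2793.
Length 5: T₁..T₅: k=1: 0+1653+8·9·19=3021; k=2: 1368+1710+8·19·19=5966; k=3: 2673+627+8·11·19=4972; k=4: 1356+0+8·3·19=1812 → min 1812 | T₂..T₆: k=2: 0+2793+9·19·19=6042; k=3: 1881+1710+9·11·19=5472; k=4: 1140+1083+9·3·19=2736; k=5: 1653+0+9·19·19=4902 → min 2736.
Top-level splits: k=1: (T₁..T₁)·(T₂..T₆) → 0+2736+8·9·19 = 4104; k=2: (T₁..T₂)·(T₃..T₆) → 1368+2793+8·19·19 = 7049; k=3: (T₁..T₃)·(T₄..T₆) → 2673+1710+8·11·19 = 6055; k=4: (T₁..T₄)·(T₅..T₆) → 1356+1083+8·3·19 = 2895; k=5: (T₁..T₅)·(T₆..T₆) → 1812+0+8·19·19 = 4700.
Best split is after T₄, i.e. k = 4.

4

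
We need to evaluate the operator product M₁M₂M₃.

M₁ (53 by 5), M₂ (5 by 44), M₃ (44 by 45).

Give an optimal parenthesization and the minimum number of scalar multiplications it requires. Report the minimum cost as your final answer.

(M₁(M₂M₃)): cost 21825.
((M₁M₂)M₃): cost 116600.
Optimal: (M₁(M₂M₃)) with cost 21825.

21825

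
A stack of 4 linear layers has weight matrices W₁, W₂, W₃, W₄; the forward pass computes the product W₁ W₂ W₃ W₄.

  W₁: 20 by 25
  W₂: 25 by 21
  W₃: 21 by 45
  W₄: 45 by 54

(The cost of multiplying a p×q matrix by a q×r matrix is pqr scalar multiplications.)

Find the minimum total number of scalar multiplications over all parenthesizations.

78000

Adjacent pairs: W₁W₂ = 20·25·21 = 10500; W₂W₃ = 25·21·45 = 23625; W₃W₄ = 21·45·54 = 51030.
Length 3: W₁..W₃: k=1: 0+23625+20·25·45=46125; k=2: 10500+0+20·21·45=29400 → min 29400 | W₂..W₄: k=2: 0+51030+25·21·54=79380; k=3: 23625+0+25·45·54=84375 → min 79380.
Length 4: W₁..W₄: k=1: 0+79380+20·25·54=106380; k=2: 10500+51030+20·21·54=84210; k=3: 29400+0+20·45·54=78000 → min 78000.
Optimal order: (((W₁ W₂) W₃) W₄) with cost 78000.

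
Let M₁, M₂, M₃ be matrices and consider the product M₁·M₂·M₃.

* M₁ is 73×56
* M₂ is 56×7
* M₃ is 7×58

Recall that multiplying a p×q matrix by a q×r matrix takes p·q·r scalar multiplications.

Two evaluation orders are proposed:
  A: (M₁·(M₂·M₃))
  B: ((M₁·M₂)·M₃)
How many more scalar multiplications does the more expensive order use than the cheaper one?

201586

Order A = (M₁·(M₂·M₃)): (M₂·M₃): 56×7 by 7×58 → 56×58, cost 56·7·58 = 22736; (M₁·(M₂·M₃)): 73×56 by 56×58 → 73×58, cost 73·56·58 = 237104; cumulative 259840. Total 259840.
Order B = ((M₁·M₂)·M₃): (M₁·M₂): 73×56 by 56×7 → 73×7, cost 73·56·7 = 28616; ((M₁·M₂)·M₃): 73×7 by 7×58 → 73×58, cost 73·7·58 = 29638; cumulative 58254. Total 58254.
Difference: |259840 − 58254| = 201586.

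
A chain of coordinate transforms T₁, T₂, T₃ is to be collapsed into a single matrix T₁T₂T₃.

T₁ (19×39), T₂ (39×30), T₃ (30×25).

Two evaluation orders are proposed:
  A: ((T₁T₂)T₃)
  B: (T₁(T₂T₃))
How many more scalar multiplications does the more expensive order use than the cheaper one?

Order A = ((T₁T₂)T₃): (T₁T₂): 19×39 by 39×30 → 19×30, cost 19·39·30 = 22230; ((T₁T₂)T₃): 19×30 by 30×25 → 19×25, cost 19·30·25 = 14250; cumulative 36480. Total 36480.
Order B = (T₁(T₂T₃)): (T₂T₃): 39×30 by 30×25 → 39×25, cost 39·30·25 = 29250; (T₁(T₂T₃)): 19×39 by 39×25 → 19×25, cost 19·39·25 = 18525; cumulative 47775. Total 47775.
Difference: |36480 − 47775| = 11295.

11295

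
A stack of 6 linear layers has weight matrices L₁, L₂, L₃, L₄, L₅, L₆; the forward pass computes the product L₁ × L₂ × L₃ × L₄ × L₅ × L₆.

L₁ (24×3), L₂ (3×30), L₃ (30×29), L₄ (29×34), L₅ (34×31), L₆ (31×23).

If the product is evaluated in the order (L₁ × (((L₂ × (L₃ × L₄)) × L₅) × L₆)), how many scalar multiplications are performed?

(L₃ × L₄): 30×29 by 29×34 → 30×34, cost 30·29·34 = 29580
(L₂ × (L₃ × L₄)): 3×30 by 30×34 → 3×34, cost 3·30·34 = 3060; cumulative 32640
((L₂ × (L₃ × L₄)) × L₅): 3×34 by 34×31 → 3×31, cost 3·34·31 = 3162; cumulative 35802
(((L₂ × (L₃ × L₄)) × L₅) × L₆): 3×31 by 31×23 → 3×23, cost 3·31·23 = 2139; cumulative 37941
(L₁ × (((L₂ × (L₃ × L₄)) × L₅) × L₆)): 24×3 by 3×23 → 24×23, cost 24·3·23 = 1656; cumulative 39597
Total: 39597 scalar multiplications.

39597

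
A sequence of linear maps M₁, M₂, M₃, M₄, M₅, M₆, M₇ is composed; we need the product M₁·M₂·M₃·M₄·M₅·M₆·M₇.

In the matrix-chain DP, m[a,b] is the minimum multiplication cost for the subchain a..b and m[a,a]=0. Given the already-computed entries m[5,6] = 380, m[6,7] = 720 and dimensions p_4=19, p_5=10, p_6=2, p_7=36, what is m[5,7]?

m[5,7] = min over k∈[5,6] of m[5,k]+m[k+1,7]+p_{4}·p_k·p_{7}.
k=5: 0 + 720 + 19·10·36 = 7560; k=6: 380 + 0 + 19·2·36 = 1748.
Minimum: 1748 at k=6.

1748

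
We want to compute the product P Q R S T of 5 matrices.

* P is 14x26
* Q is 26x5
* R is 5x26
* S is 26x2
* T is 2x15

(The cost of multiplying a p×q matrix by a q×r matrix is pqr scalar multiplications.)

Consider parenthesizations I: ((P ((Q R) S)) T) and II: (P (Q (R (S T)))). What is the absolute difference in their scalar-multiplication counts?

Order I = ((P ((Q R) S)) T): (Q R): 26×5 by 5×26 → 26×26, cost 26·5·26 = 3380; ((Q R) S): 26×26 by 26×2 → 26×2, cost 26·26·2 = 1352; cumulative 4732; (P ((Q R) S)): 14×26 by 26×2 → 14×2, cost 14·26·2 = 728; cumulative 5460; ((P ((Q R) S)) T): 14×2 by 2×15 → 14×15, cost 14·2·15 = 420; cumulative 5880. Total 5880.
Order II = (P (Q (R (S T)))): (S T): 26×2 by 2×15 → 26×15, cost 26·2·15 = 780; (R (S T)): 5×26 by 26×15 → 5×15, cost 5·26·15 = 1950; cumulative 2730; (Q (R (S T))): 26×5 by 5×15 → 26×15, cost 26·5·15 = 1950; cumulative 4680; (P (Q (R (S T)))): 14×26 by 26×15 → 14×15, cost 14·26·15 = 5460; cumulative 10140. Total 10140.
Difference: |5880 − 10140| = 4260.

4260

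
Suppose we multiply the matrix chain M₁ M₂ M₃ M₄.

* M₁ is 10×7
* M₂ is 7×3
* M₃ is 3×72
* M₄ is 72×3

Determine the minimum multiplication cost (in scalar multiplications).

Adjacent pairs: M₁M₂ = 10·7·3 = 210; M₂M₃ = 7·3·72 = 1512; M₃M₄ = 3·72·3 = 648.
Length 3: M₁..M₃: k=1: 0+1512+10·7·72=6552; k=2: 210+0+10·3·72=2370 → min 2370 | M₂..M₄: k=2: 0+648+7·3·3=711; k=3: 1512+0+7·72·3=3024 → min 711.
Length 4: M₁..M₄: k=1: 0+711+10·7·3=921; k=2: 210+648+10·3·3=948; k=3: 2370+0+10·72·3=4530 → min 921.
Optimal order: (M₁ (M₂ (M₃ M₄))) with cost 921.

921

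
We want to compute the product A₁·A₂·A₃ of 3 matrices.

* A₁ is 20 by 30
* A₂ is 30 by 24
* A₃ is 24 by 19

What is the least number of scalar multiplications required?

23520

Order (A₁·(A₂·A₃)): (A₂·A₃): 30×24 by 24×19 → 30×19, cost 30·24·19 = 13680; (A₁·(A₂·A₃)): 20×30 by 30×19 → 20×19, cost 20·30·19 = 11400; cumulative 25080. Total 25080.
Order ((A₁·A₂)·A₃): (A₁·A₂): 20×30 by 30×24 → 20×24, cost 20·30·24 = 14400; ((A₁·A₂)·A₃): 20×24 by 24×19 → 20×19, cost 20·24·19 = 9120; cumulative 23520. Total 23520.
Minimum: 23520.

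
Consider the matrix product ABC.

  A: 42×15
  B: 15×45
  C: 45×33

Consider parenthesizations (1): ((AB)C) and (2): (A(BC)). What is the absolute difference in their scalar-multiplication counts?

Order (1) = ((AB)C): (AB): 42×15 by 15×45 → 42×45, cost 42·15·45 = 28350; ((AB)C): 42×45 by 45×33 → 42×33, cost 42·45·33 = 62370; cumulative 90720. Total 90720.
Order (2) = (A(BC)): (BC): 15×45 by 45×33 → 15×33, cost 15·45·33 = 22275; (A(BC)): 42×15 by 15×33 → 42×33, cost 42·15·33 = 20790; cumulative 43065. Total 43065.
Difference: |90720 − 43065| = 47655.

47655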